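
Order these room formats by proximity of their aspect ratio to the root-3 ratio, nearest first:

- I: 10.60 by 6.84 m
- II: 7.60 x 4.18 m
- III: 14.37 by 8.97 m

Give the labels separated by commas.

II, III, I

Ratios: I = 10.60 / 6.84 ≈ 1.550; II = 7.60 / 4.18 ≈ 1.818; III = 14.37 / 8.97 ≈ 1.602.
|Δ from 1.732|: I 0.182; II 0.086; III 0.130.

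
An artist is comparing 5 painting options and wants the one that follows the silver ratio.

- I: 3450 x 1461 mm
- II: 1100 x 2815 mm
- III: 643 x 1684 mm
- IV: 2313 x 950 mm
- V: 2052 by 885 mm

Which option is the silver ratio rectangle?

IV

Target silver ratio ≈ 2.414.
I: 2.361 (Δ0.053)  II: 2.559 (Δ0.145)  III: 2.619 (Δ0.205)  IV: 2.435 (Δ0.021)  V: 2.319 (Δ0.095)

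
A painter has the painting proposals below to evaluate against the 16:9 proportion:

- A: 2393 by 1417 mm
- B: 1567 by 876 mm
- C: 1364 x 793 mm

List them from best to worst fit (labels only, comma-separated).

Ratios: A = 2393 / 1417 ≈ 1.689; B = 1567 / 876 ≈ 1.789; C = 1364 / 793 ≈ 1.720.
|Δ from 1.778|: A 0.089; B 0.011; C 0.058.

B, C, A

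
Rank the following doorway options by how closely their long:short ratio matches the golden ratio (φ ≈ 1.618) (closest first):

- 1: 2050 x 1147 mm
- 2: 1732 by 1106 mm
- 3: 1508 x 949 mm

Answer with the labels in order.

1: 2050/1147 ≈ 1.787 → |1.787 − 1.618| = 0.169
2: 1732/1106 ≈ 1.566 → |1.566 − 1.618| = 0.052
3: 1508/949 ≈ 1.589 → |1.589 − 1.618| = 0.029

3, 2, 1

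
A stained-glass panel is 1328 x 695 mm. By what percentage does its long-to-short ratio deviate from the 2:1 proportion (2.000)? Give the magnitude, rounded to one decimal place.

Ratio = 1328 / 695 ≈ 1.9108.
Ideal 2:1 = 2.0000. |1.9108 − 2.0000| / 2.0000 ≈ 4.46% → 4.5%.

4.5%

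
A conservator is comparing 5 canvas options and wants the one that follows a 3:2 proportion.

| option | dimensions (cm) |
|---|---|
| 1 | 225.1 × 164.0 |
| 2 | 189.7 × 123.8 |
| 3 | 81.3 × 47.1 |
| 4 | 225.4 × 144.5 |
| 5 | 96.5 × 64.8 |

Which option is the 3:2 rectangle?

Target 3:2 ≈ 1.500.
1: 1.373 (Δ0.127)  2: 1.532 (Δ0.032)  3: 1.726 (Δ0.226)  4: 1.560 (Δ0.060)  5: 1.489 (Δ0.011)

5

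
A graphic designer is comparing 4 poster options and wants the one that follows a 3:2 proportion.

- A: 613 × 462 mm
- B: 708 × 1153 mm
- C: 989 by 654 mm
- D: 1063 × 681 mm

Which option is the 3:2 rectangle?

Target 3:2 ≈ 1.500.
A: 1.327 (Δ0.173)  B: 1.629 (Δ0.129)  C: 1.512 (Δ0.012)  D: 1.561 (Δ0.061)

C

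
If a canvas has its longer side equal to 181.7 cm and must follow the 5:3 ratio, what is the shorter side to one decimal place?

5:3 ≈ 1.66667.
Shorter side = 181.7 ÷ 1.66667 ≈ 109.020 → 109.0 cm.

109.0 cm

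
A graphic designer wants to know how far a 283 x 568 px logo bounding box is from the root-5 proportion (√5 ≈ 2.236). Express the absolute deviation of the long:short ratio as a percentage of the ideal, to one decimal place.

10.2%

Ratio = 568 / 283 ≈ 2.0071.
Ideal root-5 ≈ 2.2361. |2.0071 − 2.2361| / 2.2361 ≈ 10.24% → 10.2%.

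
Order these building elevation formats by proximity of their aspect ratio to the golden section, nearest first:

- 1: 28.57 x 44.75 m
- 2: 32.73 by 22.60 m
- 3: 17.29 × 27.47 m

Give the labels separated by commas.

Ratios: 1 = 44.75 / 28.57 ≈ 1.566; 2 = 32.73 / 22.60 ≈ 1.448; 3 = 27.47 / 17.29 ≈ 1.589.
|Δ from 1.618|: 1 0.052; 2 0.170; 3 0.029.

3, 1, 2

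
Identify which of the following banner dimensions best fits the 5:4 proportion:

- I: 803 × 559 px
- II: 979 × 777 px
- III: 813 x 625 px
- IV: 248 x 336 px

Target 5:4 ≈ 1.250.
I: 1.436 (Δ0.186)  II: 1.260 (Δ0.010)  III: 1.301 (Δ0.051)  IV: 1.355 (Δ0.105)

II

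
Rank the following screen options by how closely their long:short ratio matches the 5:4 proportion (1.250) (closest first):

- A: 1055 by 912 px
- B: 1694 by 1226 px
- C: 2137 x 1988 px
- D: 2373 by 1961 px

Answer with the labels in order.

D, A, B, C

A: 1055/912 ≈ 1.157 → |1.157 − 1.250| = 0.093
B: 1694/1226 ≈ 1.382 → |1.382 − 1.250| = 0.132
C: 2137/1988 ≈ 1.075 → |1.075 − 1.250| = 0.175
D: 2373/1961 ≈ 1.210 → |1.210 − 1.250| = 0.040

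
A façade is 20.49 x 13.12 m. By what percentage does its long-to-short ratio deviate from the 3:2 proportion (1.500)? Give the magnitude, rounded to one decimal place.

Ratio = 20.49 / 13.12 ≈ 1.5617.
Ideal 3:2 = 1.5000. |1.5617 − 1.5000| / 1.5000 ≈ 4.11% → 4.1%.

4.1%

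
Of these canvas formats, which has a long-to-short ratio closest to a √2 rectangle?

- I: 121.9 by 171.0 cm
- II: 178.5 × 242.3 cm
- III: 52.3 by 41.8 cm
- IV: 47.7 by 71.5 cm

I

Target root-2 ≈ 1.414.
I: 1.403 (Δ0.011)  II: 1.357 (Δ0.057)  III: 1.251 (Δ0.163)  IV: 1.499 (Δ0.085)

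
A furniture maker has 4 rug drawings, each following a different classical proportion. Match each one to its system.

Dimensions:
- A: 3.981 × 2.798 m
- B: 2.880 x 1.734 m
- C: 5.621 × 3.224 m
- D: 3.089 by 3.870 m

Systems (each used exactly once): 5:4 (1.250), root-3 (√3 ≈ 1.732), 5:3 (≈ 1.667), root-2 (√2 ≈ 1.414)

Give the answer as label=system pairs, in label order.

A=root-2, B=5:3, C=root-3, D=5:4

Ratios: A ≈ 1.423; B ≈ 1.661; C ≈ 1.743; D ≈ 1.253.
Targets: 5:4 ≈ 1.250; root-3 ≈ 1.732; 5:3 ≈ 1.667; root-2 ≈ 1.414.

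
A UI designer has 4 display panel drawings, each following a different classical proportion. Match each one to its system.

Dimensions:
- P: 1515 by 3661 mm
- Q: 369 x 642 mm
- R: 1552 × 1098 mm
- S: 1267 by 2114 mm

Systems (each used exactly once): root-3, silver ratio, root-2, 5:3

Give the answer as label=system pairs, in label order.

P = 3661/1515 ≈ 2.417 → silver ratio (2.414)
Q = 642/369 ≈ 1.740 → root-3 (1.732)
R = 1552/1098 ≈ 1.413 → root-2 (1.414)
S = 2114/1267 ≈ 1.669 → 5:3 (1.667)

P=silver ratio, Q=root-3, R=root-2, S=5:3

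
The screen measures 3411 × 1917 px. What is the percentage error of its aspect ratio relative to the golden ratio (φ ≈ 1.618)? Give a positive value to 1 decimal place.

10.0%

Ratio = 3411 / 1917 ≈ 1.7793.
Ideal golden ratio ≈ 1.6180. |1.7793 − 1.6180| / 1.6180 ≈ 9.97% → 10.0%.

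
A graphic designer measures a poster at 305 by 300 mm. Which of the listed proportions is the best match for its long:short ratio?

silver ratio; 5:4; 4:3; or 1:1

1:1

Ratio = 305 / 300 ≈ 1.017.
Distances: silver ratio 2.414 (Δ 1.397); 5:4 1.250 (Δ 0.233); 4:3 1.333 (Δ 0.316); 1:1 1.000 (Δ 0.017).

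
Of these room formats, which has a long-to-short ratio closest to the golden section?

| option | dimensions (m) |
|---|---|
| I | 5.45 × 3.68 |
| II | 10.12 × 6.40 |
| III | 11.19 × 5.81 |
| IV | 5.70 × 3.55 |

IV

Target golden ratio ≈ 1.618.
I: 1.481 (Δ0.137)  II: 1.581 (Δ0.037)  III: 1.926 (Δ0.308)  IV: 1.606 (Δ0.012)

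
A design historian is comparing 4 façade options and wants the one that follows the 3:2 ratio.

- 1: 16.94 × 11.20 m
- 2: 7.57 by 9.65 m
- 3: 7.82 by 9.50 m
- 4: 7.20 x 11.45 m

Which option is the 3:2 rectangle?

1

Target 3:2 ≈ 1.500.
1: 1.513 (Δ0.013)  2: 1.275 (Δ0.225)  3: 1.215 (Δ0.285)  4: 1.590 (Δ0.090)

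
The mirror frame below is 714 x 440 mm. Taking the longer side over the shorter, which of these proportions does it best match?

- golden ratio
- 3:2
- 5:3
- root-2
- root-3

golden ratio

Ratio = 714 / 440 ≈ 1.623.
Distances: golden ratio 1.618 (Δ 0.005); 3:2 1.500 (Δ 0.123); 5:3 1.667 (Δ 0.044); root-2 1.414 (Δ 0.209); root-3 1.732 (Δ 0.109).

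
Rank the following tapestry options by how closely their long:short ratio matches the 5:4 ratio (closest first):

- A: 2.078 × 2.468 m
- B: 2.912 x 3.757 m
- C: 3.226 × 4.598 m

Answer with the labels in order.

Ratios: A = 2.468 / 2.078 ≈ 1.188; B = 3.757 / 2.912 ≈ 1.290; C = 4.598 / 3.226 ≈ 1.425.
|Δ from 1.250|: A 0.062; B 0.040; C 0.175.

B, A, C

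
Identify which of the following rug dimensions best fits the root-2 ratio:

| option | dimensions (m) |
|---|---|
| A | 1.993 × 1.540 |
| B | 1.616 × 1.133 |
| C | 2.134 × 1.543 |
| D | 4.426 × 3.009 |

B

Target root-2 ≈ 1.414.
A: 1.294 (Δ0.120)  B: 1.426 (Δ0.012)  C: 1.383 (Δ0.031)  D: 1.471 (Δ0.057)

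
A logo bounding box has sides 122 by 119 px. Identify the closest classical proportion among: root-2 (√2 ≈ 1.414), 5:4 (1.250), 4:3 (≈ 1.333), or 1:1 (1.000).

Ratio = 122 / 119 ≈ 1.025.
Distances: root-2 1.414 (Δ 0.389); 5:4 1.250 (Δ 0.225); 4:3 1.333 (Δ 0.308); 1:1 1.000 (Δ 0.025).

1:1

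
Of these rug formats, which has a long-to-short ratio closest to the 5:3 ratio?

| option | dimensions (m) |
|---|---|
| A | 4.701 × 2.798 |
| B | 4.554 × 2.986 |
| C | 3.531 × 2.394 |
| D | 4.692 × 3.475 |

Target 5:3 ≈ 1.667.
A: 1.680 (Δ0.013)  B: 1.525 (Δ0.142)  C: 1.475 (Δ0.192)  D: 1.350 (Δ0.317)

A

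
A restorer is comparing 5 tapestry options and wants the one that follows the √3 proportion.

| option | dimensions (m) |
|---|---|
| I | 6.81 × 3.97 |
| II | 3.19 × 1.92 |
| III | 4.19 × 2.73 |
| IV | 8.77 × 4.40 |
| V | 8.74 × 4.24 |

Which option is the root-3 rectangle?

I

Ratios (long/short): I ≈ 1.715; II ≈ 1.661; III ≈ 1.535; IV ≈ 1.993; V ≈ 2.061.
root-3 ≈ 1.732; option I is nearest (Δ 0.017).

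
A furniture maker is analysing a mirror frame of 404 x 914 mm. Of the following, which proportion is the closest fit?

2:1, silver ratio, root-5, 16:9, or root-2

Ratio = 914 / 404 ≈ 2.262.
Distances: 2:1 2.000 (Δ 0.262); silver ratio 2.414 (Δ 0.152); root-5 2.236 (Δ 0.026); 16:9 1.778 (Δ 0.484); root-2 1.414 (Δ 0.848).

root-5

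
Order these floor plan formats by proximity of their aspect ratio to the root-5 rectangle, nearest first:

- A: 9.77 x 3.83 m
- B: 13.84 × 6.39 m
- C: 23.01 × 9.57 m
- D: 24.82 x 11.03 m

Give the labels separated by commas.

Ratios: A = 9.77 / 3.83 ≈ 2.551; B = 13.84 / 6.39 ≈ 2.166; C = 23.01 / 9.57 ≈ 2.404; D = 24.82 / 11.03 ≈ 2.250.
|Δ from 2.236|: A 0.315; B 0.070; C 0.168; D 0.014.

D, B, C, A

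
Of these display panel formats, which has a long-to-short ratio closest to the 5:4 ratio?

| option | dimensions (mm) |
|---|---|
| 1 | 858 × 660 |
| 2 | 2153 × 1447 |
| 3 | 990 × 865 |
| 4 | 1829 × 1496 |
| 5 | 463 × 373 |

Target 5:4 ≈ 1.250.
1: 1.300 (Δ0.050)  2: 1.488 (Δ0.238)  3: 1.145 (Δ0.105)  4: 1.223 (Δ0.027)  5: 1.241 (Δ0.009)

5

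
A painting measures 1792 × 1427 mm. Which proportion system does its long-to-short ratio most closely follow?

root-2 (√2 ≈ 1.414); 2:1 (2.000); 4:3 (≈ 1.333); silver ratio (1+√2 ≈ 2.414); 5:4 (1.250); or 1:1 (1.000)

Ratio = 1792 / 1427 ≈ 1.256.
Distances: root-2 1.414 (Δ 0.158); 2:1 2.000 (Δ 0.744); 4:3 1.333 (Δ 0.077); silver ratio 2.414 (Δ 1.158); 5:4 1.250 (Δ 0.006); 1:1 1.000 (Δ 0.256).

5:4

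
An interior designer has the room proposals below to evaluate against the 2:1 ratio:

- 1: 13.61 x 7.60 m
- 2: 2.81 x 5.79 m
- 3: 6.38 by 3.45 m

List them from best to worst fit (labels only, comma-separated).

1: 13.61/7.60 ≈ 1.791 → |1.791 − 2.000| = 0.209
2: 5.79/2.81 ≈ 2.060 → |2.060 − 2.000| = 0.060
3: 6.38/3.45 ≈ 1.849 → |1.849 − 2.000| = 0.151

2, 3, 1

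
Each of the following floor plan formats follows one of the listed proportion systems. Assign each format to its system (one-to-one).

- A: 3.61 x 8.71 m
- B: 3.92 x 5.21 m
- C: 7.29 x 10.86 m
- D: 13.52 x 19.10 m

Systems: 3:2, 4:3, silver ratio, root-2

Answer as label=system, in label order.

A=silver ratio, B=4:3, C=3:2, D=root-2

A = 8.71/3.61 ≈ 2.413 → silver ratio (2.414)
B = 5.21/3.92 ≈ 1.329 → 4:3 (1.333)
C = 10.86/7.29 ≈ 1.490 → 3:2 (1.500)
D = 19.10/13.52 ≈ 1.413 → root-2 (1.414)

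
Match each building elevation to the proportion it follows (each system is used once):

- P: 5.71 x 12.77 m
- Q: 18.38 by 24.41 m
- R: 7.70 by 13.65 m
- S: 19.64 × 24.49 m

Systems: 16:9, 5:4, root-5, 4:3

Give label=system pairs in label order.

P = 12.77/5.71 ≈ 2.236 → root-5 (2.236)
Q = 24.41/18.38 ≈ 1.328 → 4:3 (1.333)
R = 13.65/7.70 ≈ 1.773 → 16:9 (1.778)
S = 24.49/19.64 ≈ 1.247 → 5:4 (1.250)

P=root-5, Q=4:3, R=16:9, S=5:4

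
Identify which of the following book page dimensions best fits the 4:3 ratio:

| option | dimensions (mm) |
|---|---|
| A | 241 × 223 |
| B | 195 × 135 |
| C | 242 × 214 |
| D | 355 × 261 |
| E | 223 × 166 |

E

Ratios (long/short): A ≈ 1.081; B ≈ 1.444; C ≈ 1.131; D ≈ 1.360; E ≈ 1.343.
4:3 ≈ 1.333; option E is nearest (Δ 0.010).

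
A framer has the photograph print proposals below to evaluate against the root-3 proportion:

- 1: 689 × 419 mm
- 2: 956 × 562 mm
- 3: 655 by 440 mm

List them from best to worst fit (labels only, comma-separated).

2, 1, 3

Ratios: 1 = 689 / 419 ≈ 1.644; 2 = 956 / 562 ≈ 1.701; 3 = 655 / 440 ≈ 1.489.
|Δ from 1.732|: 1 0.088; 2 0.031; 3 0.243.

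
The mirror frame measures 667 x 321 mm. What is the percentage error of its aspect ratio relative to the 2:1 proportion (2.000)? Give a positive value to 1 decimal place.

Ratio = 667 / 321 ≈ 2.0779.
Ideal 2:1 = 2.0000. |2.0779 − 2.0000| / 2.0000 ≈ 3.90% → 3.9%.

3.9%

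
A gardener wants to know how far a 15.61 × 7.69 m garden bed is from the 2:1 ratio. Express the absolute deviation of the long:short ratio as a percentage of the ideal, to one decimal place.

Ratio = 15.61 / 7.69 ≈ 2.0299.
Ideal 2:1 = 2.0000. |2.0299 − 2.0000| / 2.0000 ≈ 1.50% → 1.5%.

1.5%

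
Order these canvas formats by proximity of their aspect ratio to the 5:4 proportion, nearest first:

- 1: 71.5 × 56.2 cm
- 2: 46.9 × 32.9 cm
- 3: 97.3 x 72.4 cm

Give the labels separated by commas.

1, 3, 2

Ratios: 1 = 71.5 / 56.2 ≈ 1.272; 2 = 46.9 / 32.9 ≈ 1.426; 3 = 97.3 / 72.4 ≈ 1.344.
|Δ from 1.250|: 1 0.022; 2 0.176; 3 0.094.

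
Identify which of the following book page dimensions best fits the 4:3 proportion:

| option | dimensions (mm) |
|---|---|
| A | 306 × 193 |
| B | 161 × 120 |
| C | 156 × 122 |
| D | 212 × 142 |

B

Ratios (long/short): A ≈ 1.585; B ≈ 1.342; C ≈ 1.279; D ≈ 1.493.
4:3 ≈ 1.333; option B is nearest (Δ 0.009).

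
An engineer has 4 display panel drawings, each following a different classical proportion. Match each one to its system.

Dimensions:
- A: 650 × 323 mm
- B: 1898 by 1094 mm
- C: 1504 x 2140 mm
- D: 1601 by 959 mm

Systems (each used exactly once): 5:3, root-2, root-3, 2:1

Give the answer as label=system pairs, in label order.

A=2:1, B=root-3, C=root-2, D=5:3

A = 650/323 ≈ 2.012 → 2:1 (2.000)
B = 1898/1094 ≈ 1.735 → root-3 (1.732)
C = 2140/1504 ≈ 1.423 → root-2 (1.414)
D = 1601/959 ≈ 1.669 → 5:3 (1.667)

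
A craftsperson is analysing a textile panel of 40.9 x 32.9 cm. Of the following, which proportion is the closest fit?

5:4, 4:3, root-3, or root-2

Ratio = 40.9 / 32.9 ≈ 1.243.
Distances: 5:4 1.250 (Δ 0.007); 4:3 1.333 (Δ 0.090); root-3 1.732 (Δ 0.489); root-2 1.414 (Δ 0.171).

5:4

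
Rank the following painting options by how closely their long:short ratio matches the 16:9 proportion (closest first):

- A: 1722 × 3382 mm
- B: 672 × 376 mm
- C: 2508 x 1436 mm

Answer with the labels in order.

A: 3382/1722 ≈ 1.964 → |1.964 − 1.778| = 0.186
B: 672/376 ≈ 1.787 → |1.787 − 1.778| = 0.009
C: 2508/1436 ≈ 1.747 → |1.747 − 1.778| = 0.031

B, C, A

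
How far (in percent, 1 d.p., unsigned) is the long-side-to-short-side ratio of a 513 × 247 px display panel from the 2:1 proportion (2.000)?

3.8%

Ratio = 513 / 247 ≈ 2.0769.
Ideal 2:1 = 2.0000. |2.0769 − 2.0000| / 2.0000 ≈ 3.85% → 3.8%.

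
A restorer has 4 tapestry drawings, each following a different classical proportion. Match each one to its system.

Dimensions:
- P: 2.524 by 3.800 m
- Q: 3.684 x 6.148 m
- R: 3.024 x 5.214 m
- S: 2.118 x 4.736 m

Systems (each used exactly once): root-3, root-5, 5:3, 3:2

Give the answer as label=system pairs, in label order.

P=3:2, Q=5:3, R=root-3, S=root-5

P = 3.800/2.524 ≈ 1.506 → 3:2 (1.500)
Q = 6.148/3.684 ≈ 1.669 → 5:3 (1.667)
R = 5.214/3.024 ≈ 1.724 → root-3 (1.732)
S = 4.736/2.118 ≈ 2.236 → root-5 (2.236)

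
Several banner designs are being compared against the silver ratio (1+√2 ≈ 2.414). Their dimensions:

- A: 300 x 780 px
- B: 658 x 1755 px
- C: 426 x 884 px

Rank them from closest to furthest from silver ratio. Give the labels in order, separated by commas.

A: 780/300 ≈ 2.600 → |2.600 − 2.414| = 0.186
B: 1755/658 ≈ 2.667 → |2.667 − 2.414| = 0.253
C: 884/426 ≈ 2.075 → |2.075 − 2.414| = 0.339

A, B, C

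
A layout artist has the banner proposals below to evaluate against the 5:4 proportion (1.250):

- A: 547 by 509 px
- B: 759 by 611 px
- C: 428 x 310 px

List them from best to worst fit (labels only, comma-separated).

Ratios: A = 547 / 509 ≈ 1.075; B = 759 / 611 ≈ 1.242; C = 428 / 310 ≈ 1.381.
|Δ from 1.250|: A 0.175; B 0.008; C 0.131.

B, C, A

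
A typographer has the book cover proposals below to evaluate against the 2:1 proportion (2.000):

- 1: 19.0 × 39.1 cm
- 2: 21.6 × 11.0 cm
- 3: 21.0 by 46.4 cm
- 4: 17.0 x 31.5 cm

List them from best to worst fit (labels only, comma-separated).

Ratios: 1 = 39.1 / 19.0 ≈ 2.058; 2 = 21.6 / 11.0 ≈ 1.964; 3 = 46.4 / 21.0 ≈ 2.210; 4 = 31.5 / 17.0 ≈ 1.853.
|Δ from 2.000|: 1 0.058; 2 0.036; 3 0.210; 4 0.147.

2, 1, 4, 3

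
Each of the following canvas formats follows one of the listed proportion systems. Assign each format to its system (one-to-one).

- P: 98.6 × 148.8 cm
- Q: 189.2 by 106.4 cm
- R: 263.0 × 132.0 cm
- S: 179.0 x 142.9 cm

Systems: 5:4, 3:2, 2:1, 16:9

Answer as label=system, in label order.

P=3:2, Q=16:9, R=2:1, S=5:4

P = 148.8/98.6 ≈ 1.509 → 3:2 (1.500)
Q = 189.2/106.4 ≈ 1.778 → 16:9 (1.778)
R = 263.0/132.0 ≈ 1.992 → 2:1 (2.000)
S = 179.0/142.9 ≈ 1.253 → 5:4 (1.250)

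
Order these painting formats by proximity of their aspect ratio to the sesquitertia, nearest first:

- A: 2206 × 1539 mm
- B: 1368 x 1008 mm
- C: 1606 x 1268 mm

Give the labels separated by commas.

B, C, A

A: 2206/1539 ≈ 1.433 → |1.433 − 1.333| = 0.100
B: 1368/1008 ≈ 1.357 → |1.357 − 1.333| = 0.024
C: 1606/1268 ≈ 1.267 → |1.267 − 1.333| = 0.066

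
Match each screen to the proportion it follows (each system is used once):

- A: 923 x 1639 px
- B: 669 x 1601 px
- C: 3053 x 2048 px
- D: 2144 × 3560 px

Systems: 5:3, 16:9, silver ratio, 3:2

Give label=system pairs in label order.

A=16:9, B=silver ratio, C=3:2, D=5:3

Ratios: A ≈ 1.776; B ≈ 2.393; C ≈ 1.491; D ≈ 1.660.
Targets: 5:3 ≈ 1.667; 16:9 ≈ 1.778; silver ratio ≈ 2.414; 3:2 ≈ 1.500.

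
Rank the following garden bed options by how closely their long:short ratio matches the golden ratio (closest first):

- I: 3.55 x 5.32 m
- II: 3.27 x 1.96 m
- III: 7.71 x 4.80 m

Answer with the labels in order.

I: 5.32/3.55 ≈ 1.499 → |1.499 − 1.618| = 0.119
II: 3.27/1.96 ≈ 1.668 → |1.668 − 1.618| = 0.050
III: 7.71/4.80 ≈ 1.606 → |1.606 − 1.618| = 0.012

III, II, I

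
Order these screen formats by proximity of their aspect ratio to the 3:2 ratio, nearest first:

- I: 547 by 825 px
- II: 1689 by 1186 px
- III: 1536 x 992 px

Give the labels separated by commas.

I, III, II

I: 825/547 ≈ 1.508 → |1.508 − 1.500| = 0.008
II: 1689/1186 ≈ 1.424 → |1.424 − 1.500| = 0.076
III: 1536/992 ≈ 1.548 → |1.548 − 1.500| = 0.048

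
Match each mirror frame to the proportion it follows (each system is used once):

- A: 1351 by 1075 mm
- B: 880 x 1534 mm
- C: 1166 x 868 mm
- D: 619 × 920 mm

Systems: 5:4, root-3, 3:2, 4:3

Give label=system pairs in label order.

A=5:4, B=root-3, C=4:3, D=3:2

Ratios: A ≈ 1.257; B ≈ 1.743; C ≈ 1.343; D ≈ 1.486.
Targets: 5:4 ≈ 1.250; root-3 ≈ 1.732; 3:2 ≈ 1.500; 4:3 ≈ 1.333.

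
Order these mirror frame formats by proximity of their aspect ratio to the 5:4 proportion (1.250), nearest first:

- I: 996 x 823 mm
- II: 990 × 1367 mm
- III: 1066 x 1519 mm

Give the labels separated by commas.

Ratios: I = 996 / 823 ≈ 1.210; II = 1367 / 990 ≈ 1.381; III = 1519 / 1066 ≈ 1.425.
|Δ from 1.250|: I 0.040; II 0.131; III 0.175.

I, II, III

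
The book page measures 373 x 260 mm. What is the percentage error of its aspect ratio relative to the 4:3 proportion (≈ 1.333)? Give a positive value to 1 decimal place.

Ratio = 373 / 260 ≈ 1.4346.
Ideal 4:3 ≈ 1.3333. |1.4346 − 1.3333| / 1.3333 ≈ 7.60% → 7.6%.

7.6%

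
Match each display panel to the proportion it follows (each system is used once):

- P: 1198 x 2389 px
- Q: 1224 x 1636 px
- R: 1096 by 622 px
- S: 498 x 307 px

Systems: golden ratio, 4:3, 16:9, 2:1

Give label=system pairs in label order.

P=2:1, Q=4:3, R=16:9, S=golden ratio

P = 2389/1198 ≈ 1.994 → 2:1 (2.000)
Q = 1636/1224 ≈ 1.337 → 4:3 (1.333)
R = 1096/622 ≈ 1.762 → 16:9 (1.778)
S = 498/307 ≈ 1.622 → golden ratio (1.618)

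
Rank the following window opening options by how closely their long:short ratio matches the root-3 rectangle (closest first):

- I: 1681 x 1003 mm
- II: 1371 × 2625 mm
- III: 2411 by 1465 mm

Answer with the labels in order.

Ratios: I = 1681 / 1003 ≈ 1.676; II = 2625 / 1371 ≈ 1.915; III = 2411 / 1465 ≈ 1.646.
|Δ from 1.732|: I 0.056; II 0.183; III 0.086.

I, III, II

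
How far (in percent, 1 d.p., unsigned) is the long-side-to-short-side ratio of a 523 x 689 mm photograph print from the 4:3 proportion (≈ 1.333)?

Ratio = 689 / 523 ≈ 1.3174.
Ideal 4:3 ≈ 1.3333. |1.3174 − 1.3333| / 1.3333 ≈ 1.19% → 1.2%.

1.2%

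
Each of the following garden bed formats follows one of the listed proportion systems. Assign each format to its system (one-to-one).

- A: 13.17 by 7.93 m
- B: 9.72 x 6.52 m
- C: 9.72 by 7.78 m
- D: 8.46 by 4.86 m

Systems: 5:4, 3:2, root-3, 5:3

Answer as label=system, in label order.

A=5:3, B=3:2, C=5:4, D=root-3

A = 13.17/7.93 ≈ 1.661 → 5:3 (1.667)
B = 9.72/6.52 ≈ 1.491 → 3:2 (1.500)
C = 9.72/7.78 ≈ 1.249 → 5:4 (1.250)
D = 8.46/4.86 ≈ 1.741 → root-3 (1.732)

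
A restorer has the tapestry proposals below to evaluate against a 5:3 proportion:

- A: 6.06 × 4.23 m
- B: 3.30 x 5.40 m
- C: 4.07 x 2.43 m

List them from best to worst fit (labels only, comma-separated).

A: 6.06/4.23 ≈ 1.433 → |1.433 − 1.667| = 0.234
B: 5.40/3.30 ≈ 1.636 → |1.636 − 1.667| = 0.031
C: 4.07/2.43 ≈ 1.675 → |1.675 − 1.667| = 0.008

C, B, A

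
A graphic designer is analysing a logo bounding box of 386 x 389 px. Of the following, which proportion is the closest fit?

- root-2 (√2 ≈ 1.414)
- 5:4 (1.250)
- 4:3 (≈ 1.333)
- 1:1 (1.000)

389/386 ≈ 1.008. Nearest candidates are 1:1 (1.000, off by 0.008) and 5:4 (1.250, off by 0.242).

1:1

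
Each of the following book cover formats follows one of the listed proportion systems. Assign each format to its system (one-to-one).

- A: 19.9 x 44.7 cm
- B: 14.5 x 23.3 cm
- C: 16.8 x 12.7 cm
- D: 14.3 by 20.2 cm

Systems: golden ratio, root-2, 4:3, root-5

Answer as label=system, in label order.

A=root-5, B=golden ratio, C=4:3, D=root-2

A = 44.7/19.9 ≈ 2.246 → root-5 (2.236)
B = 23.3/14.5 ≈ 1.607 → golden ratio (1.618)
C = 16.8/12.7 ≈ 1.323 → 4:3 (1.333)
D = 20.2/14.3 ≈ 1.413 → root-2 (1.414)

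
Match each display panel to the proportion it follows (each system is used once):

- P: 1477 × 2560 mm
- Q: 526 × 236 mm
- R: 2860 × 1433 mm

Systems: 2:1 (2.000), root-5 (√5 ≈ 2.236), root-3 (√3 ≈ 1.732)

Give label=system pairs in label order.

P=root-3, Q=root-5, R=2:1

Ratios: P ≈ 1.733; Q ≈ 2.229; R ≈ 1.996.
Targets: 2:1 ≈ 2.000; root-5 ≈ 2.236; root-3 ≈ 1.732.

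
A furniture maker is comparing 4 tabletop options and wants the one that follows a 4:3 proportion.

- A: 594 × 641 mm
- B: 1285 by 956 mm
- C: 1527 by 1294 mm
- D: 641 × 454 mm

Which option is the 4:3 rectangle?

Target 4:3 ≈ 1.333.
A: 1.079 (Δ0.254)  B: 1.344 (Δ0.011)  C: 1.180 (Δ0.153)  D: 1.412 (Δ0.079)

B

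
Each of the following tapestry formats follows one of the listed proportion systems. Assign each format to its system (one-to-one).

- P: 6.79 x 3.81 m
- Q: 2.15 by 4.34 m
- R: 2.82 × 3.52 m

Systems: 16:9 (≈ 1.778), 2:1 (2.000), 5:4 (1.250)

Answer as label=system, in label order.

P=16:9, Q=2:1, R=5:4

Ratios: P ≈ 1.782; Q ≈ 2.019; R ≈ 1.248.
Targets: 16:9 ≈ 1.778; 2:1 ≈ 2.000; 5:4 ≈ 1.250.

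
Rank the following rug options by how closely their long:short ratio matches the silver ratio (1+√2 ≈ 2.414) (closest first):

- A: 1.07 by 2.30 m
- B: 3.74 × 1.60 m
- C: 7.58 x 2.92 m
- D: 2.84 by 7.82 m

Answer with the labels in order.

A: 2.30/1.07 ≈ 2.150 → |2.150 − 2.414| = 0.264
B: 3.74/1.60 ≈ 2.337 → |2.337 − 2.414| = 0.077
C: 7.58/2.92 ≈ 2.596 → |2.596 − 2.414| = 0.182
D: 7.82/2.84 ≈ 2.754 → |2.754 − 2.414| = 0.340

B, C, A, D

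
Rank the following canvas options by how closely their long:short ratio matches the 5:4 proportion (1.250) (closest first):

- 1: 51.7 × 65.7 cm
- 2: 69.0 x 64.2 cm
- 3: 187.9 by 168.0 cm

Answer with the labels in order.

1, 3, 2

Ratios: 1 = 65.7 / 51.7 ≈ 1.271; 2 = 69.0 / 64.2 ≈ 1.075; 3 = 187.9 / 168.0 ≈ 1.118.
|Δ from 1.250|: 1 0.021; 2 0.175; 3 0.132.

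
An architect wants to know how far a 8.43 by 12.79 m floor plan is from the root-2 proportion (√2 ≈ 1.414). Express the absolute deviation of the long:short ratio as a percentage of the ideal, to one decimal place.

7.3%

Ratio = 12.79 / 8.43 ≈ 1.5172.
Ideal root-2 ≈ 1.4142. |1.5172 − 1.4142| / 1.4142 ≈ 7.28% → 7.3%.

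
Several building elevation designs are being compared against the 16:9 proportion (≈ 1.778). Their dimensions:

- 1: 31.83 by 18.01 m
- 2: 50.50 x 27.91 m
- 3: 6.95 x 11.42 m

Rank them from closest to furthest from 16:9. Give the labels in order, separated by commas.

Ratios: 1 = 31.83 / 18.01 ≈ 1.767; 2 = 50.50 / 27.91 ≈ 1.809; 3 = 11.42 / 6.95 ≈ 1.643.
|Δ from 1.778|: 1 0.011; 2 0.031; 3 0.135.

1, 2, 3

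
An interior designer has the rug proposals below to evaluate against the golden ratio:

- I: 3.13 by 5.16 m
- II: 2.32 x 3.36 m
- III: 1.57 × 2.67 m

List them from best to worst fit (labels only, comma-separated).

I, III, II

Ratios: I = 5.16 / 3.13 ≈ 1.649; II = 3.36 / 2.32 ≈ 1.448; III = 2.67 / 1.57 ≈ 1.701.
|Δ from 1.618|: I 0.031; II 0.170; III 0.083.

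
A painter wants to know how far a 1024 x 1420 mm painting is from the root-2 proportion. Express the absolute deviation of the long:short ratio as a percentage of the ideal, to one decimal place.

1.9%

Ratio = 1420 / 1024 ≈ 1.3867.
Ideal root-2 ≈ 1.4142. |1.3867 − 1.4142| / 1.4142 ≈ 1.94% → 1.9%.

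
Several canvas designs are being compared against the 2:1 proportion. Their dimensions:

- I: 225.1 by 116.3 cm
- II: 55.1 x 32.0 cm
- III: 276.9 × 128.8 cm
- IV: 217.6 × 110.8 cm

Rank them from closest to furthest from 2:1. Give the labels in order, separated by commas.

I: 225.1/116.3 ≈ 1.936 → |1.936 − 2.000| = 0.064
II: 55.1/32.0 ≈ 1.722 → |1.722 − 2.000| = 0.278
III: 276.9/128.8 ≈ 2.150 → |2.150 − 2.000| = 0.150
IV: 217.6/110.8 ≈ 1.964 → |1.964 − 2.000| = 0.036

IV, I, III, II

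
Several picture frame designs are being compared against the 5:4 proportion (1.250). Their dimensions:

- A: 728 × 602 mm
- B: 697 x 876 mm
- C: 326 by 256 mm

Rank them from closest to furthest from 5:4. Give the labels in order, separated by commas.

Ratios: A = 728 / 602 ≈ 1.209; B = 876 / 697 ≈ 1.257; C = 326 / 256 ≈ 1.273.
|Δ from 1.250|: A 0.041; B 0.007; C 0.023.

B, C, A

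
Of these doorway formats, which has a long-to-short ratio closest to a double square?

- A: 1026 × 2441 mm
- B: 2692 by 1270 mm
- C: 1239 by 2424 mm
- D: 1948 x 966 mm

Ratios (long/short): A ≈ 2.379; B ≈ 2.120; C ≈ 1.956; D ≈ 2.017.
2:1 ≈ 2.000; option D is nearest (Δ 0.017).

D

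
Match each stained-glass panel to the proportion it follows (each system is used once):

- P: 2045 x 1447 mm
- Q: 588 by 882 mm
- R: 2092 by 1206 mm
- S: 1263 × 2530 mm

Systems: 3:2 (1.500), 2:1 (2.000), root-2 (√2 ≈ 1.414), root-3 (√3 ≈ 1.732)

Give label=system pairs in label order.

P=root-2, Q=3:2, R=root-3, S=2:1

P = 2045/1447 ≈ 1.413 → root-2 (1.414)
Q = 882/588 ≈ 1.500 → 3:2 (1.500)
R = 2092/1206 ≈ 1.735 → root-3 (1.732)
S = 2530/1263 ≈ 2.003 → 2:1 (2.000)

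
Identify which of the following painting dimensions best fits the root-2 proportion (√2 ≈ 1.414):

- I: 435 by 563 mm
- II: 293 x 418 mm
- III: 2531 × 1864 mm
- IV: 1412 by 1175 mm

II

Target root-2 ≈ 1.414.
I: 1.294 (Δ0.120)  II: 1.427 (Δ0.013)  III: 1.358 (Δ0.056)  IV: 1.202 (Δ0.212)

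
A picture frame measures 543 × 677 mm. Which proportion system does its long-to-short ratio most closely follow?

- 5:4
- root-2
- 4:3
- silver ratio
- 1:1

5:4

677/543 ≈ 1.247. Nearest candidates are 5:4 (1.250, off by 0.003) and 4:3 (1.333, off by 0.086).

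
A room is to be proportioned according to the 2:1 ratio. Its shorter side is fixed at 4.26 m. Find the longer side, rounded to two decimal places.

8.52 m

2:1 = 2.00000.
Longer side = 4.26 × 2.00000 ≈ 8.5200 → 8.52 m.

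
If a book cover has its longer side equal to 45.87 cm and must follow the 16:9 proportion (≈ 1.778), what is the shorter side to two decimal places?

16:9 ≈ 1.77778.
Shorter side = 45.87 ÷ 1.77778 ≈ 25.8018 → 25.80 cm.

25.80 cm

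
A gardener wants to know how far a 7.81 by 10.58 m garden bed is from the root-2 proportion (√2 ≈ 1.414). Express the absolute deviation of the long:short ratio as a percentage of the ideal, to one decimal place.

4.2%

Ratio = 10.58 / 7.81 ≈ 1.3547.
Ideal root-2 ≈ 1.4142. |1.3547 − 1.4142| / 1.4142 ≈ 4.21% → 4.2%.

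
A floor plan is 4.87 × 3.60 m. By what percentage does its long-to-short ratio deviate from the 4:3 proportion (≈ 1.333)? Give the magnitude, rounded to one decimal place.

Ratio = 4.87 / 3.60 ≈ 1.3528.
Ideal 4:3 ≈ 1.3333. |1.3528 − 1.3333| / 1.3333 ≈ 1.46% → 1.5%.

1.5%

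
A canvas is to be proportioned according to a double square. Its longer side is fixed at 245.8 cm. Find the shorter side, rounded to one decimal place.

2:1 = 2.00000.
Shorter side = 245.8 ÷ 2.00000 ≈ 122.900 → 122.9 cm.

122.9 cm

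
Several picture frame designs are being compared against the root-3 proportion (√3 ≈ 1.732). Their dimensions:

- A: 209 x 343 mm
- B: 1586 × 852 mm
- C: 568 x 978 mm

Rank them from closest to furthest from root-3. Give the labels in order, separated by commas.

A: 343/209 ≈ 1.641 → |1.641 − 1.732| = 0.091
B: 1586/852 ≈ 1.862 → |1.862 − 1.732| = 0.130
C: 978/568 ≈ 1.722 → |1.722 − 1.732| = 0.010

C, A, B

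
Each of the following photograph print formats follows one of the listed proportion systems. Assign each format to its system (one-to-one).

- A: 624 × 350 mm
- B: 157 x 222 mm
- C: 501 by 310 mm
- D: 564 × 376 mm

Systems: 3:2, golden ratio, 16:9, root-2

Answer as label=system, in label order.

A=16:9, B=root-2, C=golden ratio, D=3:2

Ratios: A ≈ 1.783; B ≈ 1.414; C ≈ 1.616; D ≈ 1.500.
Targets: 3:2 ≈ 1.500; golden ratio ≈ 1.618; 16:9 ≈ 1.778; root-2 ≈ 1.414.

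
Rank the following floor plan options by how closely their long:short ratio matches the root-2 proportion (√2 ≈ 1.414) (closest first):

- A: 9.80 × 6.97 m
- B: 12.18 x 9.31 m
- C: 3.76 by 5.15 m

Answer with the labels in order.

A, C, B

A: 9.80/6.97 ≈ 1.406 → |1.406 − 1.414| = 0.008
B: 12.18/9.31 ≈ 1.308 → |1.308 − 1.414| = 0.106
C: 5.15/3.76 ≈ 1.370 → |1.370 − 1.414| = 0.044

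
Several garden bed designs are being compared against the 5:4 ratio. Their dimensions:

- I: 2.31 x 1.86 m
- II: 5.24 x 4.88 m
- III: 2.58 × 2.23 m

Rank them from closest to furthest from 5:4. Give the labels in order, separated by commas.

Ratios: I = 2.31 / 1.86 ≈ 1.242; II = 5.24 / 4.88 ≈ 1.074; III = 2.58 / 2.23 ≈ 1.157.
|Δ from 1.250|: I 0.008; II 0.176; III 0.093.

I, III, II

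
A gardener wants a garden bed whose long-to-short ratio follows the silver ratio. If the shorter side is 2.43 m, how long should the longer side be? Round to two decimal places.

silver ratio ≈ 2.41421.
Longer side = 2.43 × 2.41421 ≈ 5.8665 → 5.87 m.

5.87 m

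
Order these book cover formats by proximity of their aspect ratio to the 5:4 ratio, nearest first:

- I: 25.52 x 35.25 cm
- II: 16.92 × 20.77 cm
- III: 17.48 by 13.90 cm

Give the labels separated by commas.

I: 35.25/25.52 ≈ 1.381 → |1.381 − 1.250| = 0.131
II: 20.77/16.92 ≈ 1.228 → |1.228 − 1.250| = 0.022
III: 17.48/13.90 ≈ 1.258 → |1.258 − 1.250| = 0.008

III, II, I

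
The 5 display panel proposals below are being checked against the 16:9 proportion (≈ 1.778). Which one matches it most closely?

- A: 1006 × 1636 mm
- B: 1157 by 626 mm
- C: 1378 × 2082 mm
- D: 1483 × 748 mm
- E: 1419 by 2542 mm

E

Ratios (long/short): A ≈ 1.626; B ≈ 1.848; C ≈ 1.511; D ≈ 1.983; E ≈ 1.791.
16:9 ≈ 1.778; option E is nearest (Δ 0.013).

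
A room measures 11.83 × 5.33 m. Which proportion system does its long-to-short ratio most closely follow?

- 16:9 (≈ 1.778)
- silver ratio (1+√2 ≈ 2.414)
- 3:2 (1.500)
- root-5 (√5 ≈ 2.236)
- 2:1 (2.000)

root-5

Ratio = 11.83 / 5.33 ≈ 2.220.
Distances: 16:9 1.778 (Δ 0.442); silver ratio 2.414 (Δ 0.194); 3:2 1.500 (Δ 0.720); root-5 2.236 (Δ 0.016); 2:1 2.000 (Δ 0.220).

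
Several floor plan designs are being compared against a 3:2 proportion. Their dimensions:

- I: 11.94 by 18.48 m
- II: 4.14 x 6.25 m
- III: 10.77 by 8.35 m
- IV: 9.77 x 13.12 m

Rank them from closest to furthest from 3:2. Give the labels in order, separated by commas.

Ratios: I = 18.48 / 11.94 ≈ 1.548; II = 6.25 / 4.14 ≈ 1.510; III = 10.77 / 8.35 ≈ 1.290; IV = 13.12 / 9.77 ≈ 1.343.
|Δ from 1.500|: I 0.048; II 0.010; III 0.210; IV 0.157.

II, I, IV, III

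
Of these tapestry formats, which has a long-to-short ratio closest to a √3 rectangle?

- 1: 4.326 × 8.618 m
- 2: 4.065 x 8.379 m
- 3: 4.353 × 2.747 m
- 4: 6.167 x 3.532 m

4

Ratios (long/short): 1 ≈ 1.992; 2 ≈ 2.061; 3 ≈ 1.585; 4 ≈ 1.746.
root-3 ≈ 1.732; option 4 is nearest (Δ 0.014).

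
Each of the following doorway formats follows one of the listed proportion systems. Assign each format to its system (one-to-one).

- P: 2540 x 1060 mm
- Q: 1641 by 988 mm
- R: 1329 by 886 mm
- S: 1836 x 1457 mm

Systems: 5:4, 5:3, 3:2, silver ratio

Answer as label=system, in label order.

P=silver ratio, Q=5:3, R=3:2, S=5:4

P = 2540/1060 ≈ 2.396 → silver ratio (2.414)
Q = 1641/988 ≈ 1.661 → 5:3 (1.667)
R = 1329/886 ≈ 1.500 → 3:2 (1.500)
S = 1836/1457 ≈ 1.260 → 5:4 (1.250)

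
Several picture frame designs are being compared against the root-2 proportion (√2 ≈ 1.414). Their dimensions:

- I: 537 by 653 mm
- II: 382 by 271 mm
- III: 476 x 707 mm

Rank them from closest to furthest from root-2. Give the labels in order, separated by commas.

I: 653/537 ≈ 1.216 → |1.216 − 1.414| = 0.198
II: 382/271 ≈ 1.410 → |1.410 − 1.414| = 0.004
III: 707/476 ≈ 1.485 → |1.485 − 1.414| = 0.071

II, III, I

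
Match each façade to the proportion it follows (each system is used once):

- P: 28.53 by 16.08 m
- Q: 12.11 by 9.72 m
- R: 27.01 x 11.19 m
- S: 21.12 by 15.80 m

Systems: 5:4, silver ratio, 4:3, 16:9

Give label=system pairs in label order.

Ratios: P ≈ 1.774; Q ≈ 1.246; R ≈ 2.414; S ≈ 1.337.
Targets: 5:4 ≈ 1.250; silver ratio ≈ 2.414; 4:3 ≈ 1.333; 16:9 ≈ 1.778.

P=16:9, Q=5:4, R=silver ratio, S=4:3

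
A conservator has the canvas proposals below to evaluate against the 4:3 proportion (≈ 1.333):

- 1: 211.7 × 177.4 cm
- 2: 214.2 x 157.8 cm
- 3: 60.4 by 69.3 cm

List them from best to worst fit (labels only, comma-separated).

Ratios: 1 = 211.7 / 177.4 ≈ 1.193; 2 = 214.2 / 157.8 ≈ 1.357; 3 = 69.3 / 60.4 ≈ 1.147.
|Δ from 1.333|: 1 0.140; 2 0.024; 3 0.186.

2, 1, 3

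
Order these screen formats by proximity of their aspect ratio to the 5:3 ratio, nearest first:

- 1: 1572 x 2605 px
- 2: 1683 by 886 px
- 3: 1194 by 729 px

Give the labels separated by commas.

Ratios: 1 = 2605 / 1572 ≈ 1.657; 2 = 1683 / 886 ≈ 1.900; 3 = 1194 / 729 ≈ 1.638.
|Δ from 1.667|: 1 0.010; 2 0.233; 3 0.029.

1, 3, 2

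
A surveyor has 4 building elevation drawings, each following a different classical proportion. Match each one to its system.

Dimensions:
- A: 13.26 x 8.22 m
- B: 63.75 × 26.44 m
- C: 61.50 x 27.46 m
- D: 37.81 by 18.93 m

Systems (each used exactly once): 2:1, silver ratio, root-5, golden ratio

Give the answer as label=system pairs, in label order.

A=golden ratio, B=silver ratio, C=root-5, D=2:1

Ratios: A ≈ 1.613; B ≈ 2.411; C ≈ 2.240; D ≈ 1.997.
Targets: 2:1 ≈ 2.000; silver ratio ≈ 2.414; root-5 ≈ 2.236; golden ratio ≈ 1.618.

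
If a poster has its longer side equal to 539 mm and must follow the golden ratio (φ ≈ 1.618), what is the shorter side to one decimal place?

333.1 mm

golden ratio ≈ 1.61803.
Shorter side = 539 ÷ 1.61803 ≈ 333.121 → 333.1 mm.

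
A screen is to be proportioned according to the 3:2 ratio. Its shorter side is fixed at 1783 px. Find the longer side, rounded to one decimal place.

3:2 = 1.50000.
Longer side = 1783 × 1.50000 ≈ 2674.500 → 2674.5 px.

2674.5 px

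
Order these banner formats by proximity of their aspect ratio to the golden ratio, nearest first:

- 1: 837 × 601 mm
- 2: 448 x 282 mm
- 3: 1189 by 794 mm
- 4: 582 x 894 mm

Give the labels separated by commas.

Ratios: 1 = 837 / 601 ≈ 1.393; 2 = 448 / 282 ≈ 1.589; 3 = 1189 / 794 ≈ 1.497; 4 = 894 / 582 ≈ 1.536.
|Δ from 1.618|: 1 0.225; 2 0.029; 3 0.121; 4 0.082.

2, 4, 3, 1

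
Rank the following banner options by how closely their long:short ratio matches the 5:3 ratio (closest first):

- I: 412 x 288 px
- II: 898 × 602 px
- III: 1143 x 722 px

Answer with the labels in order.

I: 412/288 ≈ 1.431 → |1.431 − 1.667| = 0.236
II: 898/602 ≈ 1.492 → |1.492 − 1.667| = 0.175
III: 1143/722 ≈ 1.583 → |1.583 − 1.667| = 0.084

III, II, I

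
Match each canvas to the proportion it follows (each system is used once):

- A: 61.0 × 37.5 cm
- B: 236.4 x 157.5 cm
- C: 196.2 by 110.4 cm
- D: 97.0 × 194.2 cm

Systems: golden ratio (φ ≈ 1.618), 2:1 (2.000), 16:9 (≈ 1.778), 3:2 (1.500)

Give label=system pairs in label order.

A=golden ratio, B=3:2, C=16:9, D=2:1

Ratios: A ≈ 1.627; B ≈ 1.501; C ≈ 1.777; D ≈ 2.002.
Targets: golden ratio ≈ 1.618; 2:1 ≈ 2.000; 16:9 ≈ 1.778; 3:2 ≈ 1.500.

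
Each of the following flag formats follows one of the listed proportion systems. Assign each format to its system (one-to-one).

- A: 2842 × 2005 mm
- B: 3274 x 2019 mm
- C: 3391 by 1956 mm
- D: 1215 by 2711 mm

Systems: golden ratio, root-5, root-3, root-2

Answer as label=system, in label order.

A=root-2, B=golden ratio, C=root-3, D=root-5

A = 2842/2005 ≈ 1.417 → root-2 (1.414)
B = 3274/2019 ≈ 1.622 → golden ratio (1.618)
C = 3391/1956 ≈ 1.734 → root-3 (1.732)
D = 2711/1215 ≈ 2.231 → root-5 (2.236)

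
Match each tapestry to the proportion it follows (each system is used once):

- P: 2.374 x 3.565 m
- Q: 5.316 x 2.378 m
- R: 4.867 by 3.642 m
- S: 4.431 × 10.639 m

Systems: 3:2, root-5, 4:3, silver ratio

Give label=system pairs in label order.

P = 3.565/2.374 ≈ 1.502 → 3:2 (1.500)
Q = 5.316/2.378 ≈ 2.235 → root-5 (2.236)
R = 4.867/3.642 ≈ 1.336 → 4:3 (1.333)
S = 10.639/4.431 ≈ 2.401 → silver ratio (2.414)

P=3:2, Q=root-5, R=4:3, S=silver ratio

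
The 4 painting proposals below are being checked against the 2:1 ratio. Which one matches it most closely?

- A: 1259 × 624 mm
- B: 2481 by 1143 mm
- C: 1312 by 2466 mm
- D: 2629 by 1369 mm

A

Target 2:1 ≈ 2.000.
A: 2.018 (Δ0.018)  B: 2.171 (Δ0.171)  C: 1.880 (Δ0.120)  D: 1.920 (Δ0.080)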